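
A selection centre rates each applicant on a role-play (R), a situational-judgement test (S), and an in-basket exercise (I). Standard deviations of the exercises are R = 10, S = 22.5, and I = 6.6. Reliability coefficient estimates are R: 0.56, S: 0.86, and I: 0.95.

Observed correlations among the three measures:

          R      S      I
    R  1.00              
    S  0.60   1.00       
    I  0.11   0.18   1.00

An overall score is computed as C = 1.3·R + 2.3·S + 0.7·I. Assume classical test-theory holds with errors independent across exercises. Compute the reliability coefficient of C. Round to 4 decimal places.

Var(C) = 1.3²·10² + 2.3²·22.5² + 0.7²·6.6² + 2·[2.99·10·22.5·0.60 + 0.91·10·6.6·0.11 + 1.61·22.5·6.6·0.18] = 2868.41 + 906.584 = 3774.99.
With uncorrelated errors the cross-covariances are all true-score covariance, so they carry over unchanged; only the diagonal terms shrink to ρᵢσᵢ².
True-score variance = [1.3²·10²·0.56 + 2.3²·22.5²·0.86 + 0.7²·6.6²·0.95] + 906.584 = 2418.05 + 906.584 = 3324.63.
Reliability = 3324.63 / 3774.99 = 0.8807.

0.8807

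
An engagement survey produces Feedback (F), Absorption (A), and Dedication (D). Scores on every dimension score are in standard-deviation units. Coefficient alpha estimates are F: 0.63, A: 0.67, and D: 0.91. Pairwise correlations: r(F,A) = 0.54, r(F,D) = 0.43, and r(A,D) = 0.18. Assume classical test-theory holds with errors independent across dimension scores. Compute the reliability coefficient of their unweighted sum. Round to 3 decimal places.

0.851

Var(F+A+D) = 3 + 2·[0.54 + 0.43 + 0.18] = 3 + 2.3 = 5.3.
Because errors are independent across components, Cov(Tᵢ,Tⱼ) = Cov(Xᵢ,Xⱼ); the off-diagonal part of the true-score variance is the same as above.
True-score variance = [0.63 + 0.67 + 0.91] + 2.3 = 2.21 + 2.3 = 4.51.
Reliability = 4.51 / 5.3 = 0.851.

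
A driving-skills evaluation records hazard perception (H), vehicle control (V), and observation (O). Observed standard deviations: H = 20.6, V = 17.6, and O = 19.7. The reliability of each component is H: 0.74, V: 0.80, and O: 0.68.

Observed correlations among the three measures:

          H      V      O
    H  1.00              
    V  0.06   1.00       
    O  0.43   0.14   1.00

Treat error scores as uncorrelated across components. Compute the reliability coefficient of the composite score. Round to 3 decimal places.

0.816

Var(H+V+O) = 20.6² + 17.6² + 19.7² + 2·[20.6·17.6·0.06 + 20.6·19.7·0.43 + 17.6·19.7·0.14] = 1122.21 + 489.594 = 1611.8.
Because errors are independent across components, Cov(Tᵢ,Tⱼ) = Cov(Xᵢ,Xⱼ); the off-diagonal part of the true-score variance is the same as above.
True-score variance = [20.6²·0.74 + 17.6²·0.80 + 19.7²·0.68] + 489.594 = 825.736 + 489.594 = 1315.33.
Reliability = 1315.33 / 1611.8 = 0.816.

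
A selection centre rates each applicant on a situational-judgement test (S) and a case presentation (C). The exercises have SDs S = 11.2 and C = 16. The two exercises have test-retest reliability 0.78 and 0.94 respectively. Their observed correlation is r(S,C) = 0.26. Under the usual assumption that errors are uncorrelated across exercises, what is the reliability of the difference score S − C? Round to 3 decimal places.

0.851

Var(S−C) = 11.2² + 16² − 2·11.2·16·0.26 = 381.44 − 93.184 = 288.256.
Under uncorrelated errors the observed covariances equal the true-score covariances, so only the own-variance terms attenuate.
True-score variance = [11.2²·0.78 + 16²·0.94] − 93.184 = 338.483 − 93.184 = 245.299.
Reliability = 245.299 / 288.256 = 0.851.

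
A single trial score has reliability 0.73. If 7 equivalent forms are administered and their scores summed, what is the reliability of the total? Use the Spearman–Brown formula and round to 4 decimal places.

0.9498

ρ_k = kρ / (1 + (k−1)ρ) = 7·0.73 / (1 + 6·0.73) = 5.110 / 5.380 = 0.9498.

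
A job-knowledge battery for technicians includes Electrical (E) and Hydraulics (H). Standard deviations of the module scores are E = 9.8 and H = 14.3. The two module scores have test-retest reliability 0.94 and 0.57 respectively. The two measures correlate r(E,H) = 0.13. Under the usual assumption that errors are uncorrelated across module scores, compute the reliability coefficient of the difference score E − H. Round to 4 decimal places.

Var(E−H) = 9.8² + 14.3² − 2·9.8·14.3·0.13 = 300.53 − 36.4364 = 264.094.
Under uncorrelated errors the observed covariances equal the true-score covariances, so only the own-variance terms attenuate.
True-score variance = [9.8²·0.94 + 14.3²·0.57] − 36.4364 = 206.837 − 36.4364 = 170.401.
Reliability = 170.401 / 264.094 = 0.6452.

0.6452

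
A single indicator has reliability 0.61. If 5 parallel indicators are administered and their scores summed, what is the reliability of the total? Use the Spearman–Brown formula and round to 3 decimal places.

ρ_k = kρ / (1 + (k−1)ρ) = 5·0.61 / (1 + 4·0.61) = 3.050 / 3.440 = 0.887.

0.887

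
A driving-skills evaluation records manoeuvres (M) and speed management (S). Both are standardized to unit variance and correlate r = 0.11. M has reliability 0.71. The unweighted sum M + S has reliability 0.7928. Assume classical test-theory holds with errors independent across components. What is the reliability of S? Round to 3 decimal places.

Var(M+S) = 2 + 2·0.11 = 2.220.
True-score variance = ρ_M + ρ_S + 2·0.11, so 0.7928 = (0.71 + ρ_S + 0.22) / 2.220.
ρ_S = 0.7928·2.220 − 0.71 − 0.22 = 0.830.

0.830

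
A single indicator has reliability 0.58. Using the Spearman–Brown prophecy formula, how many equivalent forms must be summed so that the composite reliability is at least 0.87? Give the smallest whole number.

5

k ≥ ρ*(1−ρ₁)/(ρ₁(1−ρ*)) = 0.87·0.42 / (0.58·0.13) = 4.846.
Smallest integer k = 5.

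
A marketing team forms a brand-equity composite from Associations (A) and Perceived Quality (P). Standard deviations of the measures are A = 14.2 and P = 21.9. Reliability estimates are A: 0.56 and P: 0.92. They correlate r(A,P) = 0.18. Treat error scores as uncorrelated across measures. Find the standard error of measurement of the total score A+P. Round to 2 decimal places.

11.27

Var(total) = 681.25 + 111.953 = 793.203.
True-score variance = 554.16 + 111.953 = 666.112, so reliability = 0.8398.
Error variance = 793.203 − 666.112 = 127.09; SEM = √127.09 = 11.27.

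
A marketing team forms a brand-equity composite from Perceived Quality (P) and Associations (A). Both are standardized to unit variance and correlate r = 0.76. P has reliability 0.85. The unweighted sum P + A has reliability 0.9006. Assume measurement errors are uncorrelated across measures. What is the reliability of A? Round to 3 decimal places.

0.800

Var(P+A) = 2 + 2·0.76 = 3.520.
True-score variance = ρ_P + ρ_A + 2·0.76, so 0.9006 = (0.85 + ρ_A + 1.52) / 3.520.
ρ_A = 0.9006·3.520 − 0.85 − 1.52 = 0.800.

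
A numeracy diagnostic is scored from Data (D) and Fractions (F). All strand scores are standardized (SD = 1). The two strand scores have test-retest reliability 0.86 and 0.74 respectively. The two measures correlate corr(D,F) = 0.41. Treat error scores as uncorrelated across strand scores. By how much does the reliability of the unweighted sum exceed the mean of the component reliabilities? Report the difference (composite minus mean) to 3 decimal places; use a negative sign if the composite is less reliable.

0.058

Var(sum) = 2 + 0.82 = 2.82; true-score variance = 1.6 + 0.82 = 2.42; composite reliability = 0.8582.
Mean component reliability = 0.8000.
Difference = 0.8582 − 0.8000 = 0.058.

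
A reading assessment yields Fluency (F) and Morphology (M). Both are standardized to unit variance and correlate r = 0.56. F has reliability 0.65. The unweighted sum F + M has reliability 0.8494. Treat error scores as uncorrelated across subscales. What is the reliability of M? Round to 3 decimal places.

0.880

Var(F+M) = 2 + 2·0.56 = 3.120.
True-score variance = ρ_F + ρ_M + 2·0.56, so 0.8494 = (0.65 + ρ_M + 1.12) / 3.120.
ρ_M = 0.8494·3.120 − 0.65 − 1.12 = 0.880.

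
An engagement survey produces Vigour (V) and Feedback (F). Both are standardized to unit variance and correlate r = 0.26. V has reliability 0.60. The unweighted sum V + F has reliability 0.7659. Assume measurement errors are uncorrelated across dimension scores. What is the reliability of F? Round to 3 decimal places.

Var(V+F) = 2 + 2·0.26 = 2.520.
True-score variance = ρ_V + ρ_F + 2·0.26, so 0.7659 = (0.60 + ρ_F + 0.52) / 2.520.
ρ_F = 0.7659·2.520 − 0.60 − 0.52 = 0.810.

0.810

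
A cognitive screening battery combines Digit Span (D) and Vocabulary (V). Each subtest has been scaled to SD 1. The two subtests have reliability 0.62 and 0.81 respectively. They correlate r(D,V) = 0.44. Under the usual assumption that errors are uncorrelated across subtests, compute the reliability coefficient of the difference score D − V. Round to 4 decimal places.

0.4911

Var(D−V) = 1 + 1 − 2·0.44 = 2 − 0.88 = 1.12.
Under uncorrelated errors the observed covariances equal the true-score covariances, so only the own-variance terms attenuate.
True-score variance = [0.62 + 0.81] − 0.88 = 1.43 − 0.88 = 0.55.
Reliability = 0.55 / 1.12 = 0.4911.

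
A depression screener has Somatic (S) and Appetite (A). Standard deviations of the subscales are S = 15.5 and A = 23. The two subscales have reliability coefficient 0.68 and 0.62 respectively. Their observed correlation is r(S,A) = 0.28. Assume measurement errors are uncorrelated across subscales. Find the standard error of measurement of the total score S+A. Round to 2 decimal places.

Var(total) = 769.25 + 199.64 = 968.89.
True-score variance = 491.35 + 199.64 = 690.99, so reliability = 0.7132.
Error variance = 968.89 − 690.99 = 277.9; SEM = √277.9 = 16.67.

16.67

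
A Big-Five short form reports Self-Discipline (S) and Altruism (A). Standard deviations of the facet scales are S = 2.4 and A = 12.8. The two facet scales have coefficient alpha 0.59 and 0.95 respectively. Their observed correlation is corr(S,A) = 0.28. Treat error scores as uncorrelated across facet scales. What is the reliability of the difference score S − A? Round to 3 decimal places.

0.931

Var(S−A) = 2.4² + 12.8² − 2·2.4·12.8·0.28 = 169.6 − 17.2032 = 152.397.
Because errors are independent across components, Cov(Tᵢ,Tⱼ) = Cov(Xᵢ,Xⱼ); the off-diagonal part of the true-score variance is the same as above.
True-score variance = [2.4²·0.59 + 12.8²·0.95] − 17.2032 = 159.046 − 17.2032 = 141.843.
Reliability = 141.843 / 152.397 = 0.931.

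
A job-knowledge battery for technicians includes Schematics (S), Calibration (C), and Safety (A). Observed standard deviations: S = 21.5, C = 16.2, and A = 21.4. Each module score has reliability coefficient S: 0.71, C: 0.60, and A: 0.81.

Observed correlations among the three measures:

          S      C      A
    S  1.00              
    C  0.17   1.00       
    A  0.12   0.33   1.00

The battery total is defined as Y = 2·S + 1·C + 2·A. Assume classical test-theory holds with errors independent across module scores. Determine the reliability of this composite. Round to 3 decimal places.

0.805

Var(Y) = 2²·21.5² + 16.2² + 2²·21.4² + 2·[2·21.5·16.2·0.17 + 4·21.5·21.4·0.12 + 2·16.2·21.4·0.33] = 3943.28 + 1136.16 = 5079.44.
Under uncorrelated errors the observed covariances equal the true-score covariances, so only the own-variance terms attenuate.
True-score variance = [2²·21.5²·0.71 + 16.2²·0.60 + 2²·21.4²·0.81] + 1136.16 = 2954.04 + 1136.16 = 4090.2.
Reliability = 4090.2 / 5079.44 = 0.805.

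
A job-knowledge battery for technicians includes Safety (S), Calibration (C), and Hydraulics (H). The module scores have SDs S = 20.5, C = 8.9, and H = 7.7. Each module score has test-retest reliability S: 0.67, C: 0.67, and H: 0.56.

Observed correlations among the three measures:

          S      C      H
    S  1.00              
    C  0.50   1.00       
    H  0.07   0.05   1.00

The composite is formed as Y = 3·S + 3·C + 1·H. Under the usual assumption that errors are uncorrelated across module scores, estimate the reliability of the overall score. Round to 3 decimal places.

Var(Y) = 3²·20.5² + 3²·8.9² + 7.7² + 2·[9·20.5·8.9·0.50 + 3·20.5·7.7·0.07 + 3·8.9·7.7·0.05] = 4554.43 + 1728.91 = 6283.34.
With uncorrelated errors the cross-covariances are all true-score covariance, so they carry over unchanged; only the diagonal terms shrink to ρᵢσᵢ².
True-score variance = [3²·20.5²·0.67 + 3²·8.9²·0.67 + 7.7²·0.56] + 1728.91 = 3044.95 + 1728.91 = 4773.85.
Reliability = 4773.85 / 6283.34 = 0.760.

0.760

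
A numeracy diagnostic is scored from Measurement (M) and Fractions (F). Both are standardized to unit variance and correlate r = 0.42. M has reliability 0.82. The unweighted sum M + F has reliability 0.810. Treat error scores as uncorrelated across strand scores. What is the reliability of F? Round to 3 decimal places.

0.640

Var(M+F) = 2 + 2·0.42 = 2.840.
True-score variance = ρ_M + ρ_F + 2·0.42, so 0.810 = (0.82 + ρ_F + 0.84) / 2.840.
ρ_F = 0.810·2.840 − 0.82 − 0.84 = 0.640.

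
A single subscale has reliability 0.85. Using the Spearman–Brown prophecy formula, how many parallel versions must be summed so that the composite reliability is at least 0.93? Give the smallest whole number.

k ≥ ρ*(1−ρ₁)/(ρ₁(1−ρ*)) = 0.93·0.15 / (0.85·0.07) = 2.345.
Smallest integer k = 3.

3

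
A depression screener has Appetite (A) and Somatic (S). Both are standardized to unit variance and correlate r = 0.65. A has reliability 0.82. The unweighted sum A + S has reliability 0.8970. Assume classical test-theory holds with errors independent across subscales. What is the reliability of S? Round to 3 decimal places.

Var(A+S) = 2 + 2·0.65 = 3.300.
True-score variance = ρ_A + ρ_S + 2·0.65, so 0.8970 = (0.82 + ρ_S + 1.30) / 3.300.
ρ_S = 0.8970·3.300 − 0.82 − 1.30 = 0.840.

0.840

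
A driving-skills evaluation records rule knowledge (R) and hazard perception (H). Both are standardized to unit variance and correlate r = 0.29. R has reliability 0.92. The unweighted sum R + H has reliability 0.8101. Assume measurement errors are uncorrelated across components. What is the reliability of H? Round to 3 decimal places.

Var(R+H) = 2 + 2·0.29 = 2.580.
True-score variance = ρ_R + ρ_H + 2·0.29, so 0.8101 = (0.92 + ρ_H + 0.58) / 2.580.
ρ_H = 0.8101·2.580 − 0.92 − 0.58 = 0.590.

0.590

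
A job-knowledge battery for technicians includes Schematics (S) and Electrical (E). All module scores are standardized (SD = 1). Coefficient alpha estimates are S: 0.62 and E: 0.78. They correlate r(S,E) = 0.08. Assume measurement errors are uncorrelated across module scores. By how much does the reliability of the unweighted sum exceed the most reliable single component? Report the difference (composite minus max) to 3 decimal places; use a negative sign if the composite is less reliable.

Var(sum) = 2 + 0.16 = 2.16; true-score variance = 1.4 + 0.16 = 1.56; composite reliability = 0.7222.
Max component reliability = 0.7800.
Difference = 0.7222 − 0.7800 = -0.058.

-0.058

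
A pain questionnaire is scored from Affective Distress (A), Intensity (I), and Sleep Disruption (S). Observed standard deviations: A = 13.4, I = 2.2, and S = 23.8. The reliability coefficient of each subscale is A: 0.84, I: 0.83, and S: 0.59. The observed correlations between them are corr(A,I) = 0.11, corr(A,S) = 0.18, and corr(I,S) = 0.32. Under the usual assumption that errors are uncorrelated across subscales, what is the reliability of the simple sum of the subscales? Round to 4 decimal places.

Var(A+I+S) = 13.4² + 2.2² + 23.8² + 2·[13.4·2.2·0.11 + 13.4·23.8·0.18 + 2.2·23.8·0.32] = 750.84 + 154.807 = 905.647.
Because errors are independent across components, Cov(Tᵢ,Tⱼ) = Cov(Xᵢ,Xⱼ); the off-diagonal part of the true-score variance is the same as above.
True-score variance = [13.4²·0.84 + 2.2²·0.83 + 23.8²·0.59] + 154.807 = 489.047 + 154.807 = 643.854.
Reliability = 643.854 / 905.647 = 0.7109.

0.7109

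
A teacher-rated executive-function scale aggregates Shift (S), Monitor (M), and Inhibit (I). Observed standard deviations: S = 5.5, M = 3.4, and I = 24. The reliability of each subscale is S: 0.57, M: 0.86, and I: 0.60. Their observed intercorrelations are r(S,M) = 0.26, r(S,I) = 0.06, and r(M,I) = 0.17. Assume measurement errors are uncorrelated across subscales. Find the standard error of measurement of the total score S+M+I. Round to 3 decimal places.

Var(total) = 617.81 + 53.308 = 671.118.
True-score variance = 372.784 + 53.308 = 426.092, so reliability = 0.6349.
Error variance = 671.118 − 426.092 = 245.026; SEM = √245.026 = 15.653.

15.653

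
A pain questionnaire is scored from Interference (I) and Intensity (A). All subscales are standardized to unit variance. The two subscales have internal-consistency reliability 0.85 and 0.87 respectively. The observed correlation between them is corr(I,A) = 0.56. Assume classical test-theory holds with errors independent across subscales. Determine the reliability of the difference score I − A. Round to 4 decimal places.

0.6818

Var(I−A) = 1 + 1 − 2·0.56 = 2 − 1.12 = 0.88.
Under uncorrelated errors the observed covariances equal the true-score covariances, so only the own-variance terms attenuate.
True-score variance = [0.85 + 0.87] − 1.12 = 1.72 − 1.12 = 0.6.
Reliability = 0.6 / 0.88 = 0.6818.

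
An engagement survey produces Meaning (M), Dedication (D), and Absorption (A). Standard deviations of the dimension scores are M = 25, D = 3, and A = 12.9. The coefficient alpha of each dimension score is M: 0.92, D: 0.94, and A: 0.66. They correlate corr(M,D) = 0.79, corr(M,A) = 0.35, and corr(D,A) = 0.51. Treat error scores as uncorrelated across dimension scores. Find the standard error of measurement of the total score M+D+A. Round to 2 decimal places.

10.35

Var(total) = 800.41 + 383.724 = 1184.13.
True-score variance = 693.291 + 383.724 = 1077.01, so reliability = 0.9095.
Error variance = 1184.13 − 1077.01 = 107.119; SEM = √107.119 = 10.35.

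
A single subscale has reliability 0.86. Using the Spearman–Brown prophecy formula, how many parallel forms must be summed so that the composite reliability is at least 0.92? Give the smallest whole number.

k ≥ ρ*(1−ρ₁)/(ρ₁(1−ρ*)) = 0.92·0.14 / (0.86·0.08) = 1.872.
Smallest integer k = 2.

2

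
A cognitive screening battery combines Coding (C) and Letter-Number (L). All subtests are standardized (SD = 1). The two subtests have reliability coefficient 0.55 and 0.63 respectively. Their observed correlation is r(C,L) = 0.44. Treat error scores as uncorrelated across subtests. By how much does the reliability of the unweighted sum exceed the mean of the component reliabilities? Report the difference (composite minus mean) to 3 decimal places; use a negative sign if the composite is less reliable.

0.125

Var(sum) = 2 + 0.88 = 2.88; true-score variance = 1.18 + 0.88 = 2.06; composite reliability = 0.7153.
Mean component reliability = 0.5900.
Difference = 0.7153 − 0.5900 = 0.125.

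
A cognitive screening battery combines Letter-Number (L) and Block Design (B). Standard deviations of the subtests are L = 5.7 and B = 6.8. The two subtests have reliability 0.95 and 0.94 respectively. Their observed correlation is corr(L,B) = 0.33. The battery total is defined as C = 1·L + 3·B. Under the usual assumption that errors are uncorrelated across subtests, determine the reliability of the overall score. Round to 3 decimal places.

0.949

Var(C) = 5.7² + 3²·6.8² + 2·[3·5.7·6.8·0.33] = 448.65 + 76.7448 = 525.395.
With uncorrelated errors the cross-covariances are all true-score covariance, so they carry over unchanged; only the diagonal terms shrink to ρᵢσᵢ².
True-score variance = [5.7²·0.95 + 3²·6.8²·0.94] + 76.7448 = 422.056 + 76.7448 = 498.801.
Reliability = 498.801 / 525.395 = 0.949.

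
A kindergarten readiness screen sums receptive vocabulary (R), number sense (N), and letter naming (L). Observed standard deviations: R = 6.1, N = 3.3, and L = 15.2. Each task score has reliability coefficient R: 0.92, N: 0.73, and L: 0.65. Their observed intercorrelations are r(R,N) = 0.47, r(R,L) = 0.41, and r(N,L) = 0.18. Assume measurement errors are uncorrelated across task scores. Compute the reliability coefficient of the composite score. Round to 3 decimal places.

0.779

Var(R+N+L) = 6.1² + 3.3² + 15.2² + 2·[6.1·3.3·0.47 + 6.1·15.2·0.41 + 3.3·15.2·0.18] = 279.14 + 113.01 = 392.15.
Under uncorrelated errors the observed covariances equal the true-score covariances, so only the own-variance terms attenuate.
True-score variance = [6.1²·0.92 + 3.3²·0.73 + 15.2²·0.65] + 113.01 = 192.359 + 113.01 = 305.369.
Reliability = 305.369 / 392.15 = 0.779.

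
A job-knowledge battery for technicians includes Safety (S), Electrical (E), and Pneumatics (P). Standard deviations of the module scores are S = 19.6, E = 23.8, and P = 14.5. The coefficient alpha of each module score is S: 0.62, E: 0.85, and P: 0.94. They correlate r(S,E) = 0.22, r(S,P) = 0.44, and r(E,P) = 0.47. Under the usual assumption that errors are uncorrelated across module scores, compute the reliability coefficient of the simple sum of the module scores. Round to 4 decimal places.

Var(S+E+P) = 19.6² + 23.8² + 14.5² + 2·[19.6·23.8·0.22 + 19.6·14.5·0.44 + 23.8·14.5·0.47] = 1160.85 + 779.741 = 1940.59.
Because errors are independent across components, Cov(Tᵢ,Tⱼ) = Cov(Xᵢ,Xⱼ); the off-diagonal part of the true-score variance is the same as above.
True-score variance = [19.6²·0.62 + 23.8²·0.85 + 14.5²·0.94] + 779.741 = 917.288 + 779.741 = 1697.03.
Reliability = 1697.03 / 1940.59 = 0.8745.

0.8745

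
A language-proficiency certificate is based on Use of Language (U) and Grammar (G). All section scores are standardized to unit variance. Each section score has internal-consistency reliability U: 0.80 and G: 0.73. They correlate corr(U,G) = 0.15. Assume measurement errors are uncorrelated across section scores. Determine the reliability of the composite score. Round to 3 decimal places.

0.796

Var(U+G) = 2 + 2·[0.15] = 2 + 0.3 = 2.3.
With uncorrelated errors the cross-covariances are all true-score covariance, so they carry over unchanged; only the diagonal terms shrink to ρᵢσᵢ².
True-score variance = [0.80 + 0.73] + 0.3 = 1.53 + 0.3 = 1.83.
Reliability = 1.83 / 2.3 = 0.796.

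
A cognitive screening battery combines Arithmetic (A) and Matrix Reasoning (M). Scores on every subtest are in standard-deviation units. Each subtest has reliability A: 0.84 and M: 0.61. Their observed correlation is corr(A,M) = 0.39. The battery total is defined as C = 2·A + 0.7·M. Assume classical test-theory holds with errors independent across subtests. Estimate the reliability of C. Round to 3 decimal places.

Var(C) = 2² + 0.7² + 2·[1.4·0.39] = 4.49 + 1.092 = 5.582.
Under uncorrelated errors the observed covariances equal the true-score covariances, so only the own-variance terms attenuate.
True-score variance = [2²·0.84 + 0.7²·0.61] + 1.092 = 3.6589 + 1.092 = 4.7509.
Reliability = 4.7509 / 5.582 = 0.851.

0.851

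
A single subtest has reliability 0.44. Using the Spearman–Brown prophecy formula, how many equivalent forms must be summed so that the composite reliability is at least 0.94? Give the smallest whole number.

20

k ≥ ρ*(1−ρ₁)/(ρ₁(1−ρ*)) = 0.94·0.56 / (0.44·0.06) = 19.939.
Smallest integer k = 20.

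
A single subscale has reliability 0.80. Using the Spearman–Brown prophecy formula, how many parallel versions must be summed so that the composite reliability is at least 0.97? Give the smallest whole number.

9

k ≥ ρ*(1−ρ₁)/(ρ₁(1−ρ*)) = 0.97·0.20 / (0.80·0.03) = 8.083.
Smallest integer k = 9.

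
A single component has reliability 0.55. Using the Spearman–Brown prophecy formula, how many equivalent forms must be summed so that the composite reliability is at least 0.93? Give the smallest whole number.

11

k ≥ ρ*(1−ρ₁)/(ρ₁(1−ρ*)) = 0.93·0.45 / (0.55·0.07) = 10.870.
Smallest integer k = 11.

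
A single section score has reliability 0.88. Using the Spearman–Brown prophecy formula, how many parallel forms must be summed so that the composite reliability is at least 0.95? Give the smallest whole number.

k ≥ ρ*(1−ρ₁)/(ρ₁(1−ρ*)) = 0.95·0.12 / (0.88·0.05) = 2.591.
Smallest integer k = 3.

3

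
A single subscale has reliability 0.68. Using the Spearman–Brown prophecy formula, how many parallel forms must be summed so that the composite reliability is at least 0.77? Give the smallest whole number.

2

k ≥ ρ*(1−ρ₁)/(ρ₁(1−ρ*)) = 0.77·0.32 / (0.68·0.23) = 1.575.
Smallest integer k = 2.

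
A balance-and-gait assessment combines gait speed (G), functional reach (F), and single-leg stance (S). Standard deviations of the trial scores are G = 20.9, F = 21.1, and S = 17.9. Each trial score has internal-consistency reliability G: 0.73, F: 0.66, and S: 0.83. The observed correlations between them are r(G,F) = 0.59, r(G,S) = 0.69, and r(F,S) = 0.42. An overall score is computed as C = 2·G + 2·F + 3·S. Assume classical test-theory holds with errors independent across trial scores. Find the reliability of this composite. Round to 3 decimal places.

Var(C) = 2²·20.9² + 2²·21.1² + 3²·17.9² + 2·[4·20.9·21.1·0.59 + 6·20.9·17.9·0.69 + 6·21.1·17.9·0.42] = 6411.77 + 7082.66 = 13494.4.
Because errors are independent across components, Cov(Tᵢ,Tⱼ) = Cov(Xᵢ,Xⱼ); the off-diagonal part of the true-score variance is the same as above.
True-score variance = [2²·20.9²·0.73 + 2²·21.1²·0.66 + 3²·17.9²·0.83] + 7082.66 = 4844.3 + 7082.66 = 11927.
Reliability = 11927 / 13494.4 = 0.884.

0.884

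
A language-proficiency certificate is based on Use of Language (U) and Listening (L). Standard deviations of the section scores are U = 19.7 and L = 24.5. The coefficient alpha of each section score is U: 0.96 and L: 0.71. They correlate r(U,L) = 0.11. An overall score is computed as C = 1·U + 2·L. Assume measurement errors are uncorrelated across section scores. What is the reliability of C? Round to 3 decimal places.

Var(C) = 19.7² + 2²·24.5² + 2·[2·19.7·24.5·0.11] = 2789.09 + 212.366 = 3001.46.
With uncorrelated errors the cross-covariances are all true-score covariance, so they carry over unchanged; only the diagonal terms shrink to ρᵢσᵢ².
True-score variance = [19.7²·0.96 + 2²·24.5²·0.71] + 212.366 = 2077.28 + 212.366 = 2289.64.
Reliability = 2289.64 / 3001.46 = 0.763.

0.763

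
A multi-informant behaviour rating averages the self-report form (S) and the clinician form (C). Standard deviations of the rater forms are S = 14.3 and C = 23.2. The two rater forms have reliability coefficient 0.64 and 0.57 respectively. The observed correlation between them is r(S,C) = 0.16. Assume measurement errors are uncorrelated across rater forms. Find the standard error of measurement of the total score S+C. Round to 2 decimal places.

17.47

Var(total) = 742.73 + 106.163 = 848.893.
True-score variance = 437.67 + 106.163 = 543.834, so reliability = 0.6406.
Error variance = 848.893 − 543.834 = 305.06; SEM = √305.06 = 17.47.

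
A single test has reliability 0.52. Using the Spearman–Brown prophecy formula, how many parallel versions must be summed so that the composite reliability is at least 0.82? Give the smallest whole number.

5

k ≥ ρ*(1−ρ₁)/(ρ₁(1−ρ*)) = 0.82·0.48 / (0.52·0.18) = 4.205.
Smallest integer k = 5.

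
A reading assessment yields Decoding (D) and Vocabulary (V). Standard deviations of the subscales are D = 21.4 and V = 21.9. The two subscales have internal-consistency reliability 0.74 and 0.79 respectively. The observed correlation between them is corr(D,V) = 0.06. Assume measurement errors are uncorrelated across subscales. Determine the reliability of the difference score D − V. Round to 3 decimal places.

0.751

Var(D−V) = 21.4² + 21.9² − 2·21.4·21.9·0.06 = 937.57 − 56.2392 = 881.331.
Under uncorrelated errors the observed covariances equal the true-score covariances, so only the own-variance terms attenuate.
True-score variance = [21.4²·0.74 + 21.9²·0.79] − 56.2392 = 717.782 − 56.2392 = 661.543.
Reliability = 661.543 / 881.331 = 0.751.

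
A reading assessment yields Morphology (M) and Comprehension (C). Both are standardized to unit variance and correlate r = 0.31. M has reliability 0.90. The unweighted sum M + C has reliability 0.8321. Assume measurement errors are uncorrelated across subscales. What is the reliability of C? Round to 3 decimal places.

Var(M+C) = 2 + 2·0.31 = 2.620.
True-score variance = ρ_M + ρ_C + 2·0.31, so 0.8321 = (0.90 + ρ_C + 0.62) / 2.620.
ρ_C = 0.8321·2.620 − 0.90 − 0.62 = 0.660.

0.660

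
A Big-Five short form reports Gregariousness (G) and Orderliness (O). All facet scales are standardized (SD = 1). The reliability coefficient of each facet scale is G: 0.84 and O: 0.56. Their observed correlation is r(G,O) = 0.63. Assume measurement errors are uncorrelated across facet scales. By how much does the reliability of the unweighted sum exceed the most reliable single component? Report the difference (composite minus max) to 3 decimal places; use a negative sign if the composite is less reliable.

-0.024

Var(sum) = 2 + 1.26 = 3.26; true-score variance = 1.4 + 1.26 = 2.66; composite reliability = 0.8160.
Max component reliability = 0.8400.
Difference = 0.8160 − 0.8400 = -0.024.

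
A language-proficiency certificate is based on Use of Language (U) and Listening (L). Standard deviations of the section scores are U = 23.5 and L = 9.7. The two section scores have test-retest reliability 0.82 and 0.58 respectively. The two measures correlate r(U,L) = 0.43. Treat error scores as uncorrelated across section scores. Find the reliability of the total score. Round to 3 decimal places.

Var(U+L) = 23.5² + 9.7² + 2·[23.5·9.7·0.43] = 646.34 + 196.037 = 842.377.
Under uncorrelated errors the observed covariances equal the true-score covariances, so only the own-variance terms attenuate.
True-score variance = [23.5²·0.82 + 9.7²·0.58] + 196.037 = 507.417 + 196.037 = 703.454.
Reliability = 703.454 / 842.377 = 0.835.

0.835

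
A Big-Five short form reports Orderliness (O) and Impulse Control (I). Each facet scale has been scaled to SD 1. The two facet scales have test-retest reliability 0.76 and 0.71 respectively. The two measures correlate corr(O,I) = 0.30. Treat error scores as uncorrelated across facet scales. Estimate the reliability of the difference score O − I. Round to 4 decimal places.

0.6214

Var(O−I) = 1 + 1 − 2·0.30 = 2 − 0.6 = 1.4.
Under uncorrelated errors the observed covariances equal the true-score covariances, so only the own-variance terms attenuate.
True-score variance = [0.76 + 0.71] − 0.6 = 1.47 − 0.6 = 0.87.
Reliability = 0.87 / 1.4 = 0.6214.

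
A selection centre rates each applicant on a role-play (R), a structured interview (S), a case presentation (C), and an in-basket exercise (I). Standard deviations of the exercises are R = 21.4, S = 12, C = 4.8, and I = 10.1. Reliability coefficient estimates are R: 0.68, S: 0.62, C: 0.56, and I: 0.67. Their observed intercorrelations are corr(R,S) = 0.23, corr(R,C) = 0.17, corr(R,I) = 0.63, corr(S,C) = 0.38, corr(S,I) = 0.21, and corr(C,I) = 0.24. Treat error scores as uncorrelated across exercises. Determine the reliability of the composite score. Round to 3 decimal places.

Var(R+S+C+I) = 21.4² + 12² + 4.8² + 10.1² + 2·[21.4·12·0.23 + 21.4·4.8·0.17 + 21.4·10.1·0.63 + 12·4.8·0.38 + 12·10.1·0.21 + 4.8·10.1·0.24] = 727.01 + 543.34 = 1270.35.
With uncorrelated errors the cross-covariances are all true-score covariance, so they carry over unchanged; only the diagonal terms shrink to ρᵢσᵢ².
True-score variance = [21.4²·0.68 + 12²·0.62 + 4.8²·0.56 + 10.1²·0.67] + 543.34 = 481.942 + 543.34 = 1025.28.
Reliability = 1025.28 / 1270.35 = 0.807.

0.807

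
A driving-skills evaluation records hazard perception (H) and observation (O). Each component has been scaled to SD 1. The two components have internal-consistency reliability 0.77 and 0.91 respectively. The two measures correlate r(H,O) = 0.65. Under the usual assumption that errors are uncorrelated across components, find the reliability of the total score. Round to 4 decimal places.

0.9030

Var(H+O) = 2 + 2·[0.65] = 2 + 1.3 = 3.3.
Under uncorrelated errors the observed covariances equal the true-score covariances, so only the own-variance terms attenuate.
True-score variance = [0.77 + 0.91] + 1.3 = 1.68 + 1.3 = 2.98.
Reliability = 2.98 / 3.3 = 0.9030.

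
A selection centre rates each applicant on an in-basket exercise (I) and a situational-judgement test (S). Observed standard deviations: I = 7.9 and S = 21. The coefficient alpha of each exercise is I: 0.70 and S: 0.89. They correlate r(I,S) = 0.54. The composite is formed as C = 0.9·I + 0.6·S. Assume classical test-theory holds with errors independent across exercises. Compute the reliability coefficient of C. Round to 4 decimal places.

Var(C) = 0.9²·7.9² + 0.6²·21² + 2·[0.54·7.9·21·0.54] = 209.312 + 96.7529 = 306.065.
With uncorrelated errors the cross-covariances are all true-score covariance, so they carry over unchanged; only the diagonal terms shrink to ρᵢσᵢ².
True-score variance = [0.9²·7.9²·0.70 + 0.6²·21²·0.89] + 96.7529 = 176.683 + 96.7529 = 273.436.
Reliability = 273.436 / 306.065 = 0.8934.

0.8934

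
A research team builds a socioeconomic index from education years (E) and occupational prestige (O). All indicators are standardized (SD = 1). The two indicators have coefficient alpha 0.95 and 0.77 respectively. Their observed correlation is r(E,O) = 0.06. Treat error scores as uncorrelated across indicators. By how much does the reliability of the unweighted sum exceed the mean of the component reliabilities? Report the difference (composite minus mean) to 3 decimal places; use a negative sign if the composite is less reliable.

Var(sum) = 2 + 0.12 = 2.12; true-score variance = 1.72 + 0.12 = 1.84; composite reliability = 0.8679.
Mean component reliability = 0.8600.
Difference = 0.8679 − 0.8600 = 0.008.

0.008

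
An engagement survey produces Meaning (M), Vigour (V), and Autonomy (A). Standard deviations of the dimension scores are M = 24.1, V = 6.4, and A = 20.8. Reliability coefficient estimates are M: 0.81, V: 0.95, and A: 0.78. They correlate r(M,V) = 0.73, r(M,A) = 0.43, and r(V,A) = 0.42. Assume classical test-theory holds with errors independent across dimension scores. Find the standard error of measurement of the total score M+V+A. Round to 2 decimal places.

14.41

Var(total) = 1054.41 + 768.112 = 1822.52.
True-score variance = 846.827 + 768.112 = 1614.94, so reliability = 0.8861.
Error variance = 1822.52 − 1614.94 = 207.583; SEM = √207.583 = 14.41.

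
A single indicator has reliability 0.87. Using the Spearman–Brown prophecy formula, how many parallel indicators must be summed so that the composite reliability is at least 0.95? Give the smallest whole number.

k ≥ ρ*(1−ρ₁)/(ρ₁(1−ρ*)) = 0.95·0.13 / (0.87·0.05) = 2.839.
Smallest integer k = 3.

3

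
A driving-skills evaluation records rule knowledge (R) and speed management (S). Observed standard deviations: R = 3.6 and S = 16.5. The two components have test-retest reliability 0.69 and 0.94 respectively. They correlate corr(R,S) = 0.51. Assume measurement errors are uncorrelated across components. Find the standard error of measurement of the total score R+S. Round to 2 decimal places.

4.51

Var(total) = 285.21 + 60.588 = 345.798.
True-score variance = 264.857 + 60.588 = 325.445, so reliability = 0.9411.
Error variance = 345.798 − 325.445 = 20.3526; SEM = √20.3526 = 4.51.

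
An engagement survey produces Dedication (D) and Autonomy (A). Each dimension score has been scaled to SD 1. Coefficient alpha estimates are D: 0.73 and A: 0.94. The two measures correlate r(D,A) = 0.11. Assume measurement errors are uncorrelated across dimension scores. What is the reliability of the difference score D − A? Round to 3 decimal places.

0.815

Var(D−A) = 1 + 1 − 2·0.11 = 2 − 0.22 = 1.78.
Under uncorrelated errors the observed covariances equal the true-score covariances, so only the own-variance terms attenuate.
True-score variance = [0.73 + 0.94] − 0.22 = 1.67 − 0.22 = 1.45.
Reliability = 1.45 / 1.78 = 0.815.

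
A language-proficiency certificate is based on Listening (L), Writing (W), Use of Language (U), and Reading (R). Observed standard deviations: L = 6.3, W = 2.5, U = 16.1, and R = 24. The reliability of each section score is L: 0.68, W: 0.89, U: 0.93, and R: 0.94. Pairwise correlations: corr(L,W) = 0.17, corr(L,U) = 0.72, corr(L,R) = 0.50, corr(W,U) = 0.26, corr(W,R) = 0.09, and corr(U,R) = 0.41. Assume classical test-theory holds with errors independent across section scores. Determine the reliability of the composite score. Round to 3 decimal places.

Var(L+W+U+R) = 6.3² + 2.5² + 16.1² + 24² + 2·[6.3·2.5·0.17 + 6.3·16.1·0.72 + 6.3·24·0.50 + 2.5·16.1·0.26 + 2.5·24·0.09 + 16.1·24·0.41] = 881.15 + 651.192 = 1532.34.
Under uncorrelated errors the observed covariances equal the true-score covariances, so only the own-variance terms attenuate.
True-score variance = [6.3²·0.68 + 2.5²·0.89 + 16.1²·0.93 + 24²·0.94] + 651.192 = 815.057 + 651.192 = 1466.25.
Reliability = 1466.25 / 1532.34 = 0.957.

0.957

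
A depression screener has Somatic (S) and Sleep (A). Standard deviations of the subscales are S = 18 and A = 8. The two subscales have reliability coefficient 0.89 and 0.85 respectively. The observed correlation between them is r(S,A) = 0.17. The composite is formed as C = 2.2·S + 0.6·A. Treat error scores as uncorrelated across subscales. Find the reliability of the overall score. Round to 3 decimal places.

0.894

Var(C) = 2.2²·18² + 0.6²·8² + 2·[1.32·18·8·0.17] = 1591.2 + 64.6272 = 1655.83.
With uncorrelated errors the cross-covariances are all true-score covariance, so they carry over unchanged; only the diagonal terms shrink to ρᵢσᵢ².
True-score variance = [2.2²·18²·0.89 + 0.6²·8²·0.85] + 64.6272 = 1415.25 + 64.6272 = 1479.87.
Reliability = 1479.87 / 1655.83 = 0.894.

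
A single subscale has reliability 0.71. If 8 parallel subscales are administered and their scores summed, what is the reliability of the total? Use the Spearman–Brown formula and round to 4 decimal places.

ρ_k = kρ / (1 + (k−1)ρ) = 8·0.71 / (1 + 7·0.71) = 5.680 / 5.970 = 0.9514.

0.9514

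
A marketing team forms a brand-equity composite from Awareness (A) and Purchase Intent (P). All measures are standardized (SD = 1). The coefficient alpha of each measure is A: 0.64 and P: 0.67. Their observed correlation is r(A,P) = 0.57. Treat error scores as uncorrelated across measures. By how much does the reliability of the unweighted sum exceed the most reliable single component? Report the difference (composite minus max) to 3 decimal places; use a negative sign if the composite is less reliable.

0.110

Var(sum) = 2 + 1.14 = 3.14; true-score variance = 1.31 + 1.14 = 2.45; composite reliability = 0.7803.
Max component reliability = 0.6700.
Difference = 0.7803 − 0.6700 = 0.110.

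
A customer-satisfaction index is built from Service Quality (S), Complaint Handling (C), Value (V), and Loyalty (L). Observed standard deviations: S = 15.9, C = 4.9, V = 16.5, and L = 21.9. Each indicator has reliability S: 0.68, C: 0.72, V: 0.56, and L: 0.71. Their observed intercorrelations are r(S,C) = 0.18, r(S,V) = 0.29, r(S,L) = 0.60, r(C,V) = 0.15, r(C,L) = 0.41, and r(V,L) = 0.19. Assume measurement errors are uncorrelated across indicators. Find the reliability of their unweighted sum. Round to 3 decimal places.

Var(S+C+V+L) = 15.9² + 4.9² + 16.5² + 21.9² + 2·[15.9·4.9·0.18 + 15.9·16.5·0.29 + 15.9·21.9·0.60 + 4.9·16.5·0.15 + 4.9·21.9·0.41 + 16.5·21.9·0.19] = 1028.68 + 847.625 = 1876.3.
Under uncorrelated errors the observed covariances equal the true-score covariances, so only the own-variance terms attenuate.
True-score variance = [15.9²·0.68 + 4.9²·0.72 + 16.5²·0.56 + 21.9²·0.71] + 847.625 = 682.181 + 847.625 = 1529.81.
Reliability = 1529.81 / 1876.3 = 0.815.

0.815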